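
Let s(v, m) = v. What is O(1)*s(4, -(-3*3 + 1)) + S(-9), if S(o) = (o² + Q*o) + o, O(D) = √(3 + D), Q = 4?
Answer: 44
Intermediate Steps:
S(o) = o² + 5*o (S(o) = (o² + 4*o) + o = o² + 5*o)
O(1)*s(4, -(-3*3 + 1)) + S(-9) = √(3 + 1)*4 - 9*(5 - 9) = √4*4 - 9*(-4) = 2*4 + 36 = 8 + 36 = 44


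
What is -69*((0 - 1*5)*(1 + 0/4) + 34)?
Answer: -2001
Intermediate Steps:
-69*((0 - 1*5)*(1 + 0/4) + 34) = -69*((0 - 5)*(1 + 0*(¼)) + 34) = -69*(-5*(1 + 0) + 34) = -69*(-5*1 + 34) = -69*(-5 + 34) = -69*29 = -2001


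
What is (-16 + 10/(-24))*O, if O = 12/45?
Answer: -197/45 ≈ -4.3778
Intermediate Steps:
O = 4/15 (O = 12*(1/45) = 4/15 ≈ 0.26667)
(-16 + 10/(-24))*O = (-16 + 10/(-24))*(4/15) = (-16 + 10*(-1/24))*(4/15) = (-16 - 5/12)*(4/15) = -197/12*4/15 = -197/45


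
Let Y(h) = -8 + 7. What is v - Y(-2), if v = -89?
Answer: -88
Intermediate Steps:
Y(h) = -1
v - Y(-2) = -89 - 1*(-1) = -89 + 1 = -88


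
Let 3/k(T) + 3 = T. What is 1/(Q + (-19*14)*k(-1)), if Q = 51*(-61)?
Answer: -2/5823 ≈ -0.00034347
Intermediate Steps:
Q = -3111
k(T) = 3/(-3 + T)
1/(Q + (-19*14)*k(-1)) = 1/(-3111 + (-19*14)*(3/(-3 - 1))) = 1/(-3111 - 798/(-4)) = 1/(-3111 - 798*(-1)/4) = 1/(-3111 - 266*(-¾)) = 1/(-3111 + 399/2) = 1/(-5823/2) = -2/5823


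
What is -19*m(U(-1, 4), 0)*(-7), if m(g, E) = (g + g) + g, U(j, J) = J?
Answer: 1596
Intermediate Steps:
m(g, E) = 3*g (m(g, E) = 2*g + g = 3*g)
-19*m(U(-1, 4), 0)*(-7) = -57*4*(-7) = -19*12*(-7) = -228*(-7) = 1596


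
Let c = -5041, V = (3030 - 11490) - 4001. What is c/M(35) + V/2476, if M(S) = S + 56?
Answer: -13615467/225316 ≈ -60.428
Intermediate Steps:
V = -12461 (V = -8460 - 4001 = -12461)
M(S) = 56 + S
c/M(35) + V/2476 = -5041/(56 + 35) - 12461/2476 = -5041/91 - 12461*1/2476 = -5041*1/91 - 12461/2476 = -5041/91 - 12461/2476 = -13615467/225316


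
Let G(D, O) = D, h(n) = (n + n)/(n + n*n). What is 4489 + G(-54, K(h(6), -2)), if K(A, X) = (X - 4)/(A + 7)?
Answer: 4435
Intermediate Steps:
h(n) = 2*n/(n + n²) (h(n) = (2*n)/(n + n²) = 2*n/(n + n²))
K(A, X) = (-4 + X)/(7 + A)
4489 + G(-54, K(h(6), -2)) = 4489 - 54 = 4435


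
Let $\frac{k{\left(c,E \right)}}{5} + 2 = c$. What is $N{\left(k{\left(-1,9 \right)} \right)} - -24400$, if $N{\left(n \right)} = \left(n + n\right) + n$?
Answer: $24355$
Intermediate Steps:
$k{\left(c,E \right)} = -10 + 5 c$
$N{\left(n \right)} = 3 n$ ($N{\left(n \right)} = 2 n + n = 3 n$)
$N{\left(k{\left(-1,9 \right)} \right)} - -24400 = 3 \left(-10 + 5 \left(-1\right)\right) - -24400 = 3 \left(-10 - 5\right) + 24400 = 3 \left(-15\right) + 24400 = -45 + 24400 = 24355$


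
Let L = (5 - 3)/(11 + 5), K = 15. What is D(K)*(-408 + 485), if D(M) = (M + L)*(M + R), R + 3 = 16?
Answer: 65219/2 ≈ 32610.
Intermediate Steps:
R = 13 (R = -3 + 16 = 13)
L = ⅛ (L = 2/16 = 2*(1/16) = ⅛ ≈ 0.12500)
D(M) = (13 + M)*(⅛ + M) (D(M) = (M + ⅛)*(M + 13) = (⅛ + M)*(13 + M) = (13 + M)*(⅛ + M))
D(K)*(-408 + 485) = (13/8 + 15² + (105/8)*15)*(-408 + 485) = (13/8 + 225 + 1575/8)*77 = (847/2)*77 = 65219/2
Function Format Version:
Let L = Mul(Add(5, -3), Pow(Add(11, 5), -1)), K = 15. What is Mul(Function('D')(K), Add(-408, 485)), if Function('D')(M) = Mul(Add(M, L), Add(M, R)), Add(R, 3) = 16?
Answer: Rational(65219, 2) ≈ 32610.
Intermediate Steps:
R = 13 (R = Add(-3, 16) = 13)
L = Rational(1, 8) (L = Mul(2, Pow(16, -1)) = Mul(2, Rational(1, 16)) = Rational(1, 8) ≈ 0.12500)
Function('D')(M) = Mul(Add(13, M), Add(Rational(1, 8), M)) (Function('D')(M) = Mul(Add(M, Rational(1, 8)), Add(M, 13)) = Mul(Add(Rational(1, 8), M), Add(13, M)) = Mul(Add(13, M), Add(Rational(1, 8), M)))
Mul(Function('D')(K), Add(-408, 485)) = Mul(Add(Rational(13, 8), Pow(15, 2), Mul(Rational(105, 8), 15)), Add(-408, 485)) = Mul(Add(Rational(13, 8), 225, Rational(1575, 8)), 77) = Mul(Rational(847, 2), 77) = Rational(65219, 2)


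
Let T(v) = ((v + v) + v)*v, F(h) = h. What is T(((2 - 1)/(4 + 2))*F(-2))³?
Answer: 1/27 ≈ 0.037037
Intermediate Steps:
T(v) = 3*v² (T(v) = (2*v + v)*v = (3*v)*v = 3*v²)
T(((2 - 1)/(4 + 2))*F(-2))³ = (3*(((2 - 1)/(4 + 2))*(-2))²)³ = (3*((1/6)*(-2))²)³ = (3*((1*(⅙))*(-2))²)³ = (3*((⅙)*(-2))²)³ = (3*(-⅓)²)³ = (3*(⅑))³ = (⅓)³ = 1/27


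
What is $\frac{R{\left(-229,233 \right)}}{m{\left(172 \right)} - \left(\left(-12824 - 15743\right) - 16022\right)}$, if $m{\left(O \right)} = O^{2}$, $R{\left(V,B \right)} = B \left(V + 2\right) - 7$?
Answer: $- \frac{52898}{74173} \approx -0.71317$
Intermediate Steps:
$R{\left(V,B \right)} = -7 + B \left(2 + V\right)$ ($R{\left(V,B \right)} = B \left(2 + V\right) - 7 = -7 + B \left(2 + V\right)$)
$\frac{R{\left(-229,233 \right)}}{m{\left(172 \right)} - \left(\left(-12824 - 15743\right) - 16022\right)} = \frac{-7 + 2 \cdot 233 + 233 \left(-229\right)}{172^{2} - \left(\left(-12824 - 15743\right) - 16022\right)} = \frac{-7 + 466 - 53357}{29584 - \left(-28567 - 16022\right)} = - \frac{52898}{29584 - -44589} = - \frac{52898}{29584 + 44589} = - \frac{52898}{74173}$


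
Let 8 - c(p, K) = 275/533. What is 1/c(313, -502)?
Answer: 533/3989 ≈ 0.13362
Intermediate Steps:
c(p, K) = 3989/533 (c(p, K) = 8 - 275/533 = 3989/533)
1/c(313, -502) = 1/(3989/533) = 533/3989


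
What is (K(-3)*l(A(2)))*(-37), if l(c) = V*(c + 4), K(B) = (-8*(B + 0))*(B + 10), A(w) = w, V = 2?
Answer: -74592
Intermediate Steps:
K(B) = -8*B*(10 + B) (K(B) = (-8*B)*(10 + B) = -8*B*(10 + B))
l(c) = 8 + 2*c (l(c) = 2*(c + 4) = 2*(4 + c) = 8 + 2*c)
(K(-3)*l(A(2)))*(-37) = ((-8*(-3)*(10 - 3))*(8 + 2*2))*(-37) = ((-8*(-3)*7)*(8 + 4))*(-37) = (168*12)*(-37) = 2016*(-37) = -74592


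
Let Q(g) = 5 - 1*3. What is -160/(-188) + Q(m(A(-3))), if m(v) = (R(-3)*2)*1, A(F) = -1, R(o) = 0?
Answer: 134/47 ≈ 2.8511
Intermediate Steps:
m(v) = 0 (m(v) = (0*2)*1 = 0*1 = 0)
Q(g) = 2 (Q(g) = 5 - 3 = 2)
-160/(-188) + Q(m(A(-3))) = -160/(-188) + 2 = -160*(-1/188) + 2 = 40/47 + 2 = 134/47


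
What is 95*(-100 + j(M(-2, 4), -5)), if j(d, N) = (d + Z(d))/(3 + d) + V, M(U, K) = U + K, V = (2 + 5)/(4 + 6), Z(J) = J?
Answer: -18715/2 ≈ -9357.5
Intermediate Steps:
V = 7/10 ≈ 0.70000
M(U, K) = K + U
j(d, N) = 7/10 + 2*d/(3 + d) (j(d, N) = (d + d)/(3 + d) + 7/10 = (2*d)/(3 + d) + 7/10 = 2*d/(3 + d) + 7/10 = 7/10 + 2*d/(3 + d))
95*(-100 + j(M(-2, 4), -5)) = 95*(-100 + 3*(7 + 9*(4 - 2))/(10*(3 + (4 - 2)))) = 95*(-100 + 3*(7 + 9*2)/(10*(3 + 2))) = 95*(-100 + (3/10)*(7 + 18)/5) = 95*(-100 + (3/10)*(1/5)*25) = 95*(-100 + 3/2) = 95*(-197/2) = -18715/2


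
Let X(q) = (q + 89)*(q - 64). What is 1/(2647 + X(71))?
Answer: 1/3767 ≈ 0.00026546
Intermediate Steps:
X(q) = (-64 + q)*(89 + q) (X(q) = (89 + q)*(-64 + q) = (-64 + q)*(89 + q))
1/(2647 + X(71)) = 1/(2647 + (-5696 + 71² + 25*71)) = 1/(2647 + (-5696 + 5041 + 1775)) = 1/(2647 + 1120) = 1/3767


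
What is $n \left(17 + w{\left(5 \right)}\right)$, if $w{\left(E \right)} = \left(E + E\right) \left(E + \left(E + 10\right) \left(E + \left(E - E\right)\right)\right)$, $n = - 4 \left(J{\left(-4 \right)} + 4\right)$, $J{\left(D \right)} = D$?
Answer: $0$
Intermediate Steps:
$n = 0$ ($n = - 4 \left(-4 + 4\right) = \left(-4\right) 0 = 0$)
$w{\left(E \right)} = 2 E \left(E + E \left(10 + E\right)\right)$ ($w{\left(E \right)} = 2 E \left(E + \left(10 + E\right) \left(E + 0\right)\right) = 2 E \left(E + \left(10 + E\right) E\right) = 2 E \left(E + E \left(10 + E\right)\right)$)
$n \left(17 + w{\left(5 \right)}\right) = 0 \left(17 + 2 \cdot 5^{2} \left(11 + 5\right)\right) = 0 \left(17 + 2 \cdot 25 \cdot 16\right) = 0 \left(17 + 800\right) = 0 \cdot 817 = 0$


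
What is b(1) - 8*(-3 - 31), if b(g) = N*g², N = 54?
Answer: 326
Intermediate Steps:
b(g) = 54*g²
b(1) - 8*(-3 - 31) = 54*1² - 8*(-3 - 31) = 54*1 - 8*(-34) = 54 - 1*(-272) = 54 + 272 = 326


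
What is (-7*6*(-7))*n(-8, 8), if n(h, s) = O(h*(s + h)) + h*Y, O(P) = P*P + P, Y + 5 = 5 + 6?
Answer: -14112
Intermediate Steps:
Y = 6 (Y = -5 + (5 + 6) = -5 + 11 = 6)
O(P) = P + P² (O(P) = P² + P = P + P²)
n(h, s) = 6*h + h*(1 + h*(h + s))*(h + s) (n(h, s) = (h*(s + h))*(1 + h*(s + h)) + h*6 = (h*(h + s))*(1 + h*(h + s)) + 6*h = h*(1 + h*(h + s))*(h + s) + 6*h = 6*h + h*(1 + h*(h + s))*(h + s))
(-7*6*(-7))*n(-8, 8) = (-7*6*(-7))*(-8*(6 + (1 - 8*(-8 + 8))*(-8 + 8))) = (-42*(-7))*(-8*(6 + (1 - 8*0)*0)) = 294*(-8*(6 + (1 + 0)*0)) = 294*(-8*(6 + 1*0)) = 294*(-8*(6 + 0)) = 294*(-8*6) = 294*(-48) = -14112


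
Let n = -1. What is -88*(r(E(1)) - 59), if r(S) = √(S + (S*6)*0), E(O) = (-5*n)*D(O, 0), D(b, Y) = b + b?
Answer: 5192 - 88*√10 ≈ 4913.7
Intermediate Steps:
D(b, Y) = 2*b
E(O) = 10*O (E(O) = (-5*(-1))*(2*O) = 5*(2*O) = 10*O)
r(S) = √S (r(S) = √(S + (6*S)*0) = √(S + 0) = √S)
-88*(r(E(1)) - 59) = -88*(√(10*1) - 59) = -88*(√10 - 59) = -88*(-59 + √10) = 5192 - 88*√10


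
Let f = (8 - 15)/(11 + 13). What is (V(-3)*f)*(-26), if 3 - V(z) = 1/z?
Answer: 455/18 ≈ 25.278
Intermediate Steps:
V(z) = 3 - 1/z
f = -7/24 ≈ -0.29167
(V(-3)*f)*(-26) = ((3 - 1/(-3))*(-7/24))*(-26) = ((3 - 1*(-⅓))*(-7/24))*(-26) = ((3 + ⅓)*(-7/24))*(-26) = ((10/3)*(-7/24))*(-26) = -35/36*(-26) = 455/18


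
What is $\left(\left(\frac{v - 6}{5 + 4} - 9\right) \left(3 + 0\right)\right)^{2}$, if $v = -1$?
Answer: $\frac{7744}{9} \approx 860.44$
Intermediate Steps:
$\left(\left(\frac{v - 6}{5 + 4} - 9\right) \left(3 + 0\right)\right)^{2} = \left(\left(\frac{-1 - 6}{5 + 4} - 9\right) \left(3 + 0\right)\right)^{2} = \left(\left(- \frac{7}{9} - 9\right) 3\right)^{2} = \left(\left(- \frac{88}{9}\right) 3\right)^{2} = \left(- \frac{88}{3}\right)^{2} = \frac{7744}{9}$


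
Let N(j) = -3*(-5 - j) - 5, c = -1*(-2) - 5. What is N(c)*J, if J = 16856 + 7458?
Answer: 24314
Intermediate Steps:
c = -3 (c = 2 - 5 = -3)
J = 24314
N(j) = 10 + 3*j (N(j) = (15 + 3*j) - 5 = 10 + 3*j)
N(c)*J = (10 + 3*(-3))*24314 = (10 - 9)*24314 = 1*24314 = 24314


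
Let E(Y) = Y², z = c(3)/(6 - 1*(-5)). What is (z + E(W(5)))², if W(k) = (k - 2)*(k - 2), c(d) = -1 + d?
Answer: 797449/121 ≈ 6590.5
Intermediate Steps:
W(k) = (-2 + k)² (W(k) = (-2 + k)*(-2 + k) = (-2 + k)²)
z = 2/11 (z = (-1 + 3)/(6 - 1*(-5)) = 2/(6 + 5) = 2/11 ≈ 0.18182)
(z + E(W(5)))² = (2/11 + ((-2 + 5)²)²)² = (2/11 + (3²)²)² = (2/11 + 9²)² = (2/11 + 81)² = (893/11)² = 797449/121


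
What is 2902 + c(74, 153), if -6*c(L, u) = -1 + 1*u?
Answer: 8630/3 ≈ 2876.7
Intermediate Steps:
c(L, u) = ⅙ - u/6 (c(L, u) = -(-1 + 1*u)/6 = -(-1 + u)/6 = ⅙ - u/6)
2902 + c(74, 153) = 2902 + (⅙ - ⅙*153) = 2902 + (⅙ - 51/2) = 2902 - 76/3 = 8630/3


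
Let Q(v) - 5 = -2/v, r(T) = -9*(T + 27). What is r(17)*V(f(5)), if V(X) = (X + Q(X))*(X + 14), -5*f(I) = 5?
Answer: -30888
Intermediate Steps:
f(I) = -1 (f(I) = -⅕*5 = -1)
r(T) = -243 - 9*T (r(T) = -9*(27 + T) = -243 - 9*T)
Q(v) = 5 - 2/v
V(X) = (14 + X)*(5 + X - 2/X) (V(X) = (X + (5 - 2/X))*(X + 14) = (5 + X - 2/X)*(14 + X) = (14 + X)*(5 + X - 2/X))
r(17)*V(f(5)) = (-243 - 9*17)*(68 + (-1)² - 28/(-1) + 19*(-1)) = (-243 - 153)*(68 + 1 - 28*(-1) - 19) = -396*(68 + 1 + 28 - 19) = -396*78 = -30888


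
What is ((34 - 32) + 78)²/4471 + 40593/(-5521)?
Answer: -146156903/24684391 ≈ -5.9210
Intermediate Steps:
((34 - 32) + 78)²/4471 + 40593/(-5521) = (2 + 78)²*(1/4471) + 40593*(-1/5521) = 80²*(1/4471) - 40593/5521 = 6400*(1/4471) - 40593/5521 = 6400/4471 - 40593/5521 = -146156903/24684391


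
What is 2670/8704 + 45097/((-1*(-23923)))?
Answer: 228199349/104112896 ≈ 2.1918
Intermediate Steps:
2670/8704 + 45097/((-1*(-23923))) = 2670*(1/8704) + 45097/23923 = 1335/4352 + 45097*(1/23923) = 1335/4352 + 45097/23923 = 228199349/104112896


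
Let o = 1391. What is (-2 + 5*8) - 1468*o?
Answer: -2041950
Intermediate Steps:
(-2 + 5*8) - 1468*o = (-2 + 5*8) - 1468*1391 = (-2 + 40) - 2041988 = 38 - 2041988 = -2041950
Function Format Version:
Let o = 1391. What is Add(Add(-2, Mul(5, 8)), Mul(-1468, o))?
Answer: -2041950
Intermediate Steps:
Add(Add(-2, Mul(5, 8)), Mul(-1468, o)) = Add(Add(-2, Mul(5, 8)), Mul(-1468, 1391)) = Add(Add(-2, 40), -2041988) = Add(38, -2041988) = -2041950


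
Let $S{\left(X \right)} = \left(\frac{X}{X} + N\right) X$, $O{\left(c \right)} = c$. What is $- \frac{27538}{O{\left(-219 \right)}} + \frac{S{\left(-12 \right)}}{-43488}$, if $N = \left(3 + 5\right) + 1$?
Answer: $\frac{5544439}{44092} \approx 125.75$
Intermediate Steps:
$N = 9$ ($N = 8 + 1 = 9$)
$S{\left(X \right)} = 10 X$ ($S{\left(X \right)} = \left(\frac{X}{X} + 9\right) X = \left(1 + 9\right) X = 10 X$)
$- \frac{27538}{O{\left(-219 \right)}} + \frac{S{\left(-12 \right)}}{-43488} = - \frac{27538}{-219} + \frac{10 \left(-12\right)}{-43488} = \left(-27538\right) \left(- \frac{1}{219}\right) - - \frac{5}{1812} = \frac{27538}{219} + \frac{5}{1812} = \frac{5544439}{44092}$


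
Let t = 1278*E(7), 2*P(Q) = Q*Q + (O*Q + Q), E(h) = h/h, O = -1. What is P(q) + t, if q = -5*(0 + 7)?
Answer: 3781/2 ≈ 1890.5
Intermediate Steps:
E(h) = 1
q = -35 (q = -5*7 = -35)
P(Q) = Q²/2 (P(Q) = (Q*Q + (-Q + Q))/2 = (Q² + 0)/2 = Q²/2)
t = 1278 (t = 1278*1 = 1278)
P(q) + t = (½)*(-35)² + 1278 = (½)*1225 + 1278 = 1225/2 + 1278 = 3781/2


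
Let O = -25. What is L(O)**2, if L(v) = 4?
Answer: 16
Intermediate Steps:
L(O)**2 = 4**2 = 16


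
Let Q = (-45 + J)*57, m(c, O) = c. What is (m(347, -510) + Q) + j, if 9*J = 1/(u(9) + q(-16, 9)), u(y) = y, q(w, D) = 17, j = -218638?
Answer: -17226749/78 ≈ -2.2086e+5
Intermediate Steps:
J = 1/234 (J = 1/(9*(9 + 17)) = (1/9)/26 = (1/9)*(1/26) = 1/234 ≈ 0.0042735)
Q = -200051/78 (Q = (-45 + 1/234)*57 = -10529/234*57 = -200051/78 ≈ -2564.8)
(m(347, -510) + Q) + j = (347 - 200051/78) - 218638 = -172985/78 - 218638 = -17226749/78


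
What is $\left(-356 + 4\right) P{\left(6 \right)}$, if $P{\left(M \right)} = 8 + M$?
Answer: $-4928$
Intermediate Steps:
$\left(-356 + 4\right) P{\left(6 \right)} = \left(-356 + 4\right) \left(8 + 6\right) = \left(-352\right) 14 = -4928$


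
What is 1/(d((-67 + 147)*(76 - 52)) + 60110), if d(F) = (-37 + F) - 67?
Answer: 1/61926 ≈ 1.6148e-5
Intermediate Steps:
d(F) = -104 + F
1/(d((-67 + 147)*(76 - 52)) + 60110) = 1/((-104 + (-67 + 147)*(76 - 52)) + 60110) = 1/((-104 + 80*24) + 60110) = 1/((-104 + 1920) + 60110) = 1/(1816 + 60110) = 1/61926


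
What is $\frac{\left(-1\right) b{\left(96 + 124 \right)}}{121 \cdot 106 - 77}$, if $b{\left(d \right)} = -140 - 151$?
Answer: $\frac{291}{12749} \approx 0.022825$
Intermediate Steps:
$b{\left(d \right)} = -291$ ($b{\left(d \right)} = -140 - 151 = -291$)
$\frac{\left(-1\right) b{\left(96 + 124 \right)}}{121 \cdot 106 - 77} = \frac{\left(-1\right) \left(-291\right)}{121 \cdot 106 - 77} = \frac{291}{12826 - 77} = \frac{291}{12749}$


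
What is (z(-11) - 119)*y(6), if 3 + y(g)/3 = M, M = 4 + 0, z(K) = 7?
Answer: -336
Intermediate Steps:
M = 4
y(g) = 3 (y(g) = -9 + 3*4 = -9 + 12 = 3)
(z(-11) - 119)*y(6) = (7 - 119)*3 = -112*3 = -336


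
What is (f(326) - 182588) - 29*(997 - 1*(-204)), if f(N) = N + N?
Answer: -216765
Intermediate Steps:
f(N) = 2*N
(f(326) - 182588) - 29*(997 - 1*(-204)) = (2*326 - 182588) - 29*(997 - 1*(-204)) = (652 - 182588) - 29*(997 + 204) = -181936 - 29*1201 = -181936 - 34829 = -216765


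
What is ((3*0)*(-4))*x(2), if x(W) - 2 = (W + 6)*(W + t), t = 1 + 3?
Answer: 0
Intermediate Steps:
t = 4
x(W) = 2 + (4 + W)*(6 + W) (x(W) = 2 + (W + 6)*(W + 4) = 2 + (6 + W)*(4 + W) = 2 + (4 + W)*(6 + W))
((3*0)*(-4))*x(2) = ((3*0)*(-4))*(26 + 2**2 + 10*2) = (0*(-4))*(26 + 4 + 20) = 0*50 = 0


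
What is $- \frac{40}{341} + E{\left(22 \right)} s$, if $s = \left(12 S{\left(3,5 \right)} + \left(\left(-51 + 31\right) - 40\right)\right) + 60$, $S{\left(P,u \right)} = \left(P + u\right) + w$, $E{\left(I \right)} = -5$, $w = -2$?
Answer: $- \frac{122800}{341} \approx -360.12$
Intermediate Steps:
$S{\left(P,u \right)} = -2 + P + u$ ($S{\left(P,u \right)} = \left(P + u\right) - 2 = -2 + P + u$)
$s = 72$ ($s = \left(12 \left(-2 + 3 + 5\right) + \left(\left(-51 + 31\right) - 40\right)\right) + 60 = \left(12 \cdot 6 - 60\right) + 60 = \left(72 - 60\right) + 60 = 12 + 60 = 72$)
$- \frac{40}{341} + E{\left(22 \right)} s = - \frac{40}{341} - 360 = - \frac{122800}{341}$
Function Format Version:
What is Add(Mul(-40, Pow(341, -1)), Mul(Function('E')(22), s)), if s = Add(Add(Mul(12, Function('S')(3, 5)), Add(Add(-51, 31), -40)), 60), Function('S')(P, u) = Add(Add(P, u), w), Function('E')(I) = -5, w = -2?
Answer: Rational(-122800, 341) ≈ -360.12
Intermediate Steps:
Function('S')(P, u) = Add(-2, P, u) (Function('S')(P, u) = Add(Add(P, u), -2) = Add(-2, P, u))
s = 72 (s = Add(Add(Mul(12, Add(-2, 3, 5)), Add(Add(-51, 31), -40)), 60) = Add(Add(Mul(12, 6), Add(-20, -40)), 60) = Add(Add(72, -60), 60) = Add(12, 60) = 72)
Add(Mul(-40, Pow(341, -1)), Mul(Function('E')(22), s)) = Add(Mul(-40, Pow(341, -1)), Mul(-5, 72)) = Add(Mul(-40, Rational(1, 341)), -360) = Add(Rational(-40, 341), -360) = Rational(-122800, 341)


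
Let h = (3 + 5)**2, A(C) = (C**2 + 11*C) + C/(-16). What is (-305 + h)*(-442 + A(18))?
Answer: -152071/8 ≈ -19009.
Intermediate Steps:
A(C) = C**2 + 175*C/16 (A(C) = (C**2 + 11*C) + C*(-1/16) = (C**2 + 11*C) - C/16 = C**2 + 175*C/16)
h = 64 (h = 8**2 = 64)
(-305 + h)*(-442 + A(18)) = (-305 + 64)*(-442 + (1/16)*18*(175 + 16*18)) = -241*(-442 + (1/16)*18*(175 + 288)) = -241*(-442 + (1/16)*18*463) = -241*(-442 + 4167/8) = -241*631/8 = -152071/8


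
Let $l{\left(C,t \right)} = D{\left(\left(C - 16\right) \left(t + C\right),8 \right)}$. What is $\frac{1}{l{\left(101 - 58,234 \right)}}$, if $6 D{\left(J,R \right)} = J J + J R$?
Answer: $\frac{2}{18665091} \approx 1.0715 \cdot 10^{-7}$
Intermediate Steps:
$D{\left(J,R \right)} = \frac{J^{2}}{6} + \frac{J R}{6}$ ($D{\left(J,R \right)} = \frac{J J + J R}{6} = \frac{J^{2} + J R}{6} = \frac{J^{2}}{6} + \frac{J R}{6}$)
$l{\left(C,t \right)} = \frac{\left(-16 + C\right) \left(8 + \left(-16 + C\right) \left(C + t\right)\right) \left(C + t\right)}{6}$ ($l{\left(C,t \right)} = \frac{\left(C - 16\right) \left(t + C\right) \left(\left(C - 16\right) \left(t + C\right) + 8\right)}{6} = \frac{\left(-16 + C\right) \left(C + t\right) \left(\left(-16 + C\right) \left(C + t\right) + 8\right)}{6} = \frac{\left(-16 + C\right) \left(C + t\right) \left(8 + \left(-16 + C\right) \left(C + t\right)\right)}{6} = \frac{\left(-16 + C\right) \left(8 + \left(-16 + C\right) \left(C + t\right)\right) \left(C + t\right)}{6}$)
$\frac{1}{l{\left(101 - 58,234 \right)}} = \frac{1}{\frac{1}{6} \left(\left(101 - 58\right)^{2} - 16 \left(101 - 58\right) - 3744 + \left(101 - 58\right) 234\right) \left(8 + \left(101 - 58\right)^{2} - 16 \left(101 - 58\right) - 3744 + \left(101 - 58\right) 234\right)} = \frac{1}{\frac{1}{6} \left(43^{2} - 688 - 3744 + 43 \cdot 234\right) \left(8 + 43^{2} - 688 - 3744 + 43 \cdot 234\right)} = \frac{1}{\frac{1}{6} \left(1849 - 688 - 3744 + 10062\right) \left(8 + 1849 - 688 - 3744 + 10062\right)} = \frac{1}{\frac{1}{6} \cdot 7479 \cdot 7487} = \frac{1}{\frac{18665091}{2}} = \frac{2}{18665091}$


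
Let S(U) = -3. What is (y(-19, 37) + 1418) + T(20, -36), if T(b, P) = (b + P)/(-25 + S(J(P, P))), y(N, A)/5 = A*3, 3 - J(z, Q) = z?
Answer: 13815/7 ≈ 1973.6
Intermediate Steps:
J(z, Q) = 3 - z
y(N, A) = 15*A (y(N, A) = 5*(A*3) = 5*(3*A) = 15*A)
T(b, P) = -P/28 - b/28 (T(b, P) = (b + P)/(-25 - 3) = (P + b)/(-28) = (P + b)*(-1/28) = -P/28 - b/28)
(y(-19, 37) + 1418) + T(20, -36) = (15*37 + 1418) + (-1/28*(-36) - 1/28*20) = (555 + 1418) + (9/7 - 5/7) = 1973 + 4/7 = 13815/7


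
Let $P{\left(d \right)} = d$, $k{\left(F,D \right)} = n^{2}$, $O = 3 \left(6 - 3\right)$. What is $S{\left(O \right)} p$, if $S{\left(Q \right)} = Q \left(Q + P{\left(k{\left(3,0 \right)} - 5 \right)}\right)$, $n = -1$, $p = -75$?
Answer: $-3375$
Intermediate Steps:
$O = 9$ ($O = 3 \cdot 3 = 9$)
$k{\left(F,D \right)} = 1$ ($k{\left(F,D \right)} = \left(-1\right)^{2} = 1$)
$S{\left(Q \right)} = Q \left(-4 + Q\right)$ ($S{\left(Q \right)} = Q \left(Q + \left(1 - 5\right)\right) = Q \left(Q - 4\right) = Q \left(-4 + Q\right)$)
$S{\left(O \right)} p = 9 \left(-4 + 9\right) \left(-75\right) = 9 \cdot 5 \left(-75\right) = 45 \left(-75\right) = -3375$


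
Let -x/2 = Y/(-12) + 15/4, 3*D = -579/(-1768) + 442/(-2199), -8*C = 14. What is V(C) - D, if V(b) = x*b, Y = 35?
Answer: 33526765/11663496 ≈ 2.8745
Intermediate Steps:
C = -7/4 (C = -⅛*14 = -7/4 ≈ -1.7500)
D = 491765/11663496 (D = (-579/(-1768) + 442/(-2199))/3 = (-579*(-1/1768) + 442*(-1/2199))/3 = (579/1768 - 442/2199)/3 = (⅓)*(491765/3887832) = 491765/11663496 ≈ 0.042163)
x = -5/3 (x = -2*(35/(-12) + 15/4) = -2*(35*(-1/12) + 15*(¼)) = -2*(-35/12 + 15/4) = -2*⅚ = -5/3 ≈ -1.6667)
V(b) = -5*b/3
V(C) - D = -5/3*(-7/4) - 1*491765/11663496 = 35/12 - 491765/11663496 = 33526765/11663496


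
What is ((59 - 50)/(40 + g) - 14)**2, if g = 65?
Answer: 237169/1225 ≈ 193.61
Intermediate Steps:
((59 - 50)/(40 + g) - 14)**2 = ((59 - 50)/(40 + 65) - 14)**2 = (9/105 - 14)**2 = (9*(1/105) - 14)**2 = (3/35 - 14)**2 = (-487/35)**2 = 237169/1225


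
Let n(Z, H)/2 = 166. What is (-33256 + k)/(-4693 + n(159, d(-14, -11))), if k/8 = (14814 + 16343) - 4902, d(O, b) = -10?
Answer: -176784/4361 ≈ -40.537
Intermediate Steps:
n(Z, H) = 332 (n(Z, H) = 2*166 = 332)
k = 210040 (k = 8*((14814 + 16343) - 4902) = 8*(31157 - 4902) = 8*26255 = 210040)
(-33256 + k)/(-4693 + n(159, d(-14, -11))) = (-33256 + 210040)/(-4693 + 332) = 176784/(-4361) = 176784*(-1/4361) = -176784/4361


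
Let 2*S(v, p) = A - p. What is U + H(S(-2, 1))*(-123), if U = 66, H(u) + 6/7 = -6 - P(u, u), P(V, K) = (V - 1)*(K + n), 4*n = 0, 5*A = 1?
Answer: 171204/175 ≈ 978.31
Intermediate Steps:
A = ⅕ (A = (⅕)*1 = ⅕ ≈ 0.20000)
n = 0 (n = (¼)*0 = 0)
P(V, K) = K*(-1 + V) (P(V, K) = (V - 1)*(K + 0) = (-1 + V)*K = K*(-1 + V))
S(v, p) = ⅒ - p/2 (S(v, p) = (⅕ - p)/2 = ⅒ - p/2)
H(u) = -48/7 - u*(-1 + u) (H(u) = -6/7 + (-6 - u*(-1 + u)) = -48/7 - u*(-1 + u))
U + H(S(-2, 1))*(-123) = 66 + (-48/7 + (⅒ - ½*1) - (⅒ - ½*1)²)*(-123) = 66 + (-48/7 + (⅒ - ½) - (⅒ - ½)²)*(-123) = 66 + (-48/7 - ⅖ - (-⅖)²)*(-123) = 66 + (-48/7 - ⅖ - 1*4/25)*(-123) = 66 + (-48/7 - ⅖ - 4/25)*(-123) = 66 - 1298/175*(-123) = 66 + 159654/175 = 171204/175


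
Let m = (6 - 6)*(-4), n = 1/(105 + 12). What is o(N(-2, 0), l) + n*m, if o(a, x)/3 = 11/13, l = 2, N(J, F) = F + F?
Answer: 33/13 ≈ 2.5385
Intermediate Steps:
N(J, F) = 2*F
o(a, x) = 33/13 (o(a, x) = 3*(11/13) = 33/13)
n = 1/117 ≈ 0.0085470
m = 0 (m = 0*(-4) = 0)
o(N(-2, 0), l) + n*m = 33/13 + (1/117)*0 = 33/13 + 0 = 33/13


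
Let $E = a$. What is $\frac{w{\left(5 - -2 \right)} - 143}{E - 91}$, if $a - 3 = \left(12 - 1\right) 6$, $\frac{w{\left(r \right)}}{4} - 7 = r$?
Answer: $\frac{87}{22} \approx 3.9545$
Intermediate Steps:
$w{\left(r \right)} = 28 + 4 r$
$a = 69$ ($a = 3 + \left(12 - 1\right) 6 = 3 + 11 \cdot 6 = 3 + 66 = 69$)
$E = 69$
$\frac{w{\left(5 - -2 \right)} - 143}{E - 91} = \frac{\left(28 + 4 \left(5 - -2\right)\right) - 143}{69 - 91} = \frac{\left(28 + 4 \left(5 + 2\right)\right) - 143}{-22} = \left(\left(28 + 4 \cdot 7\right) - 143\right) \left(- \frac{1}{22}\right) = \left(\left(28 + 28\right) - 143\right) \left(- \frac{1}{22}\right) = \left(56 - 143\right) \left(- \frac{1}{22}\right) = \left(-87\right) \left(- \frac{1}{22}\right) = \frac{87}{22}$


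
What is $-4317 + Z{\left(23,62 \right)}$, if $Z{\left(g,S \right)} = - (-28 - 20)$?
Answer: $-4269$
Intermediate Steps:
$Z{\left(g,S \right)} = 48$ ($Z{\left(g,S \right)} = - (-28 - 20) = \left(-1\right) \left(-48\right) = 48$)
$-4317 + Z{\left(23,62 \right)} = -4317 + 48 = -4269$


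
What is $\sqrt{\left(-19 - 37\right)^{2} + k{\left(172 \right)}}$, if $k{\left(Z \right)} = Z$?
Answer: $2 \sqrt{827} \approx 57.515$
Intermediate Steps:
$\sqrt{\left(-19 - 37\right)^{2} + k{\left(172 \right)}} = \sqrt{\left(-19 - 37\right)^{2} + 172} = \sqrt{\left(-56\right)^{2} + 172} = \sqrt{3136 + 172} = \sqrt{3308} = 2 \sqrt{827}$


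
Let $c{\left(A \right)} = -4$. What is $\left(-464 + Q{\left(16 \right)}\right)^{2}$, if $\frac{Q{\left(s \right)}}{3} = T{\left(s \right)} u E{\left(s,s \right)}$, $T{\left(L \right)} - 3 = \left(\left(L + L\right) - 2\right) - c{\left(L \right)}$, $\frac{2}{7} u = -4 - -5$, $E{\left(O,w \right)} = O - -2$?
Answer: $42627841$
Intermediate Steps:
$E{\left(O,w \right)} = 2 + O$ ($E{\left(O,w \right)} = O + 2 = 2 + O$)
$u = \frac{7}{2}$ ($u = \frac{7 \left(-4 - -5\right)}{2} = \frac{7 \left(-4 + 5\right)}{2} = \frac{7}{2} \cdot 1 = \frac{7}{2} \approx 3.5$)
$T{\left(L \right)} = 5 + 2 L$ ($T{\left(L \right)} = 3 + \left(\left(\left(L + L\right) - 2\right) - -4\right) = 3 + \left(\left(2 L - 2\right) + 4\right) = 3 + \left(\left(-2 + 2 L\right) + 4\right) = 3 + \left(2 + 2 L\right) = 5 + 2 L$)
$Q{\left(s \right)} = 3 \left(2 + s\right) \left(\frac{35}{2} + 7 s\right)$ ($Q{\left(s \right)} = 3 \left(5 + 2 s\right) \frac{7}{2} \left(2 + s\right) = 3 \left(\frac{35}{2} + 7 s\right) \left(2 + s\right) = 3 \left(2 + s\right) \left(\frac{35}{2} + 7 s\right)$)
$\left(-464 + Q{\left(16 \right)}\right)^{2} = \left(-464 + \frac{21 \left(2 + 16\right) \left(5 + 2 \cdot 16\right)}{2}\right)^{2} = \left(-464 + \frac{21}{2} \cdot 18 \left(5 + 32\right)\right)^{2} = \left(-464 + \frac{21}{2} \cdot 18 \cdot 37\right)^{2} = \left(-464 + 6993\right)^{2} = 6529^{2} = 42627841$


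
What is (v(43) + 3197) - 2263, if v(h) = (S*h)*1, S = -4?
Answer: 762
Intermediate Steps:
v(h) = -4*h (v(h) = -4*h*1 = -4*h)
(v(43) + 3197) - 2263 = (-4*43 + 3197) - 2263 = (-172 + 3197) - 2263 = 3025 - 2263 = 762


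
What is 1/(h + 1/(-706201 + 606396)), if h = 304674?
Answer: 99805/30407988569 ≈ 3.2822e-6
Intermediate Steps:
1/(h + 1/(-706201 + 606396)) = 1/(304674 + 1/(-706201 + 606396)) = 1/(304674 + 1/(-99805)) = 1/(304674 - 1/99805) = 1/(30407988569/99805) = 99805/30407988569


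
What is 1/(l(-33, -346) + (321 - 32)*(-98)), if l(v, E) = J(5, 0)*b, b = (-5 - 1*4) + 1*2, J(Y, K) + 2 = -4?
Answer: -1/28280 ≈ -3.5361e-5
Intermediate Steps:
J(Y, K) = -6 (J(Y, K) = -2 - 4 = -6)
b = -7 (b = (-5 - 4) + 2 = -9 + 2 = -7)
l(v, E) = 42 (l(v, E) = -6*(-7) = 42)
1/(l(-33, -346) + (321 - 32)*(-98)) = 1/(42 + (321 - 32)*(-98)) = 1/(42 + 289*(-98)) = 1/(42 - 28322) = 1/(-28280) = -1/28280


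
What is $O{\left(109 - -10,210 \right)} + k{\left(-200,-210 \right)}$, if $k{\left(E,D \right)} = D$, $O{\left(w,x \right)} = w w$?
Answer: $13951$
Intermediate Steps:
$O{\left(w,x \right)} = w^{2}$
$O{\left(109 - -10,210 \right)} + k{\left(-200,-210 \right)} = \left(109 - -10\right)^{2} - 210 = \left(109 + 10\right)^{2} - 210 = 119^{2} - 210 = 14161 - 210 = 13951$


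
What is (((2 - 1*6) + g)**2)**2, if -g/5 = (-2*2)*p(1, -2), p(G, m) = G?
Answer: 65536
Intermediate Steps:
g = 20 (g = -5*(-2*2) = -(-20) = -5*(-4) = 20)
(((2 - 1*6) + g)**2)**2 = (((2 - 1*6) + 20)**2)**2 = (((2 - 6) + 20)**2)**2 = ((-4 + 20)**2)**2 = (16**2)**2 = 256**2 = 65536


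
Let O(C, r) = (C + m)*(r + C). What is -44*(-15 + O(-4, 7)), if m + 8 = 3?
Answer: 1848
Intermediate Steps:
m = -5 (m = -8 + 3 = -5)
O(C, r) = (-5 + C)*(C + r) (O(C, r) = (C - 5)*(r + C) = (-5 + C)*(C + r))
-44*(-15 + O(-4, 7)) = -44*(-15 + ((-4)² - 5*(-4) - 5*7 - 4*7)) = -44*(-15 + (16 + 20 - 35 - 28)) = -44*(-15 - 27) = -44*(-42) = 1848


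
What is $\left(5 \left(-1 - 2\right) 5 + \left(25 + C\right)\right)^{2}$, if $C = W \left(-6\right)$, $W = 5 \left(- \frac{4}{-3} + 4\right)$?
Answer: $44100$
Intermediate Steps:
$W = \frac{80}{3}$ ($W = 5 \left(\left(-4\right) \left(- \frac{1}{3}\right) + 4\right) = 5 \left(\frac{4}{3} + 4\right) = 5 \cdot \frac{16}{3} = \frac{80}{3} \approx 26.667$)
$C = -160$ ($C = \frac{80}{3} \left(-6\right) = -160$)
$\left(5 \left(-1 - 2\right) 5 + \left(25 + C\right)\right)^{2} = \left(5 \left(-1 - 2\right) 5 + \left(25 - 160\right)\right)^{2} = \left(5 \left(\left(-3\right) 5\right) - 135\right)^{2} = \left(5 \left(-15\right) - 135\right)^{2} = \left(-75 - 135\right)^{2} = \left(-210\right)^{2} = 44100$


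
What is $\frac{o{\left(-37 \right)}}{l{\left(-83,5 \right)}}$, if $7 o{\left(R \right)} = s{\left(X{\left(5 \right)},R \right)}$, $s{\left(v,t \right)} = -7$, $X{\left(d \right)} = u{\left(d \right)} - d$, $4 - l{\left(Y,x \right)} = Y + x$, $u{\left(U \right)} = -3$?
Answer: $- \frac{1}{82} \approx -0.012195$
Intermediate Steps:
$l{\left(Y,x \right)} = 4 - Y - x$ ($l{\left(Y,x \right)} = 4 - \left(Y + x\right) = 4 - Y - x$)
$X{\left(d \right)} = -3 - d$
$o{\left(R \right)} = -1$ ($o{\left(R \right)} = \frac{1}{7} \left(-7\right) = -1$)
$\frac{o{\left(-37 \right)}}{l{\left(-83,5 \right)}} = - \frac{1}{4 - -83 - 5} = - \frac{1}{4 + 83 - 5} = - \frac{1}{82}$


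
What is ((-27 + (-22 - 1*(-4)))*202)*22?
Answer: -199980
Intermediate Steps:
((-27 + (-22 - 1*(-4)))*202)*22 = ((-27 + (-22 + 4))*202)*22 = ((-27 - 18)*202)*22 = -45*202*22 = -9090*22 = -199980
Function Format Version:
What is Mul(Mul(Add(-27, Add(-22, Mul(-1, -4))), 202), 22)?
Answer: -199980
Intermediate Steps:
Mul(Mul(Add(-27, Add(-22, Mul(-1, -4))), 202), 22) = Mul(Mul(Add(-27, Add(-22, 4)), 202), 22) = Mul(Mul(Add(-27, -18), 202), 22) = Mul(Mul(-45, 202), 22) = Mul(-9090, 22) = -199980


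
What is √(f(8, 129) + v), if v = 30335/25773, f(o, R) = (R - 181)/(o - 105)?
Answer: 17*√306175359/227271 ≈ 1.3089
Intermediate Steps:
f(o, R) = (-181 + R)/(-105 + o)
v = 30335/25773 (v = 30335*(1/25773) = 30335/25773 ≈ 1.1770)
√(f(8, 129) + v) = √((-181 + 129)/(-105 + 8) + 30335/25773) = √(-52/(-97) + 30335/25773) = √(-1/97*(-52) + 30335/25773) = √(52/97 + 30335/25773) = √(4282691/2499981) = 17*√306175359/227271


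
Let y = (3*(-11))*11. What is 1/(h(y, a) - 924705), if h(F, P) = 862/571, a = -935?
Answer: -571/528005693 ≈ -1.0814e-6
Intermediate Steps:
y = -363 (y = -33*11 = -363)
h(F, P) = 862/571 (h(F, P) = 862*(1/571) = 862/571)
1/(h(y, a) - 924705) = 1/(862/571 - 924705) = 1/(-528005693/571) = -571/528005693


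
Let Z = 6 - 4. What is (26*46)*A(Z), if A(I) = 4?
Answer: 4784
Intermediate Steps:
Z = 2
(26*46)*A(Z) = (26*46)*4 = 1196*4 = 4784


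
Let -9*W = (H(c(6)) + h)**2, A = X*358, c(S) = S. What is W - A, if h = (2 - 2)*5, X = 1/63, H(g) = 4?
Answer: -470/63 ≈ -7.4603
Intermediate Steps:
X = 1/63 ≈ 0.015873
A = 358/63 (A = (1/63)*358 = 358/63 ≈ 5.6825)
h = 0 (h = 0*5 = 0)
W = -16/9 (W = -(4 + 0)**2/9 = -1/9*4**2 = -1/9*16 = -16/9 ≈ -1.7778)
W - A = -16/9 - 1*358/63 = -16/9 - 358/63 = -470/63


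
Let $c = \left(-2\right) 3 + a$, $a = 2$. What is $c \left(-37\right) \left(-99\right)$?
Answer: $-14652$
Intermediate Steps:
$c = -4$ ($c = \left(-2\right) 3 + 2 = -6 + 2 = -4$)
$c \left(-37\right) \left(-99\right) = \left(-4\right) \left(-37\right) \left(-99\right) = 148 \left(-99\right) = -14652$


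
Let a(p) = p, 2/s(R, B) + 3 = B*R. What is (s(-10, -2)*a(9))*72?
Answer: 1296/17 ≈ 76.235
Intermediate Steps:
s(R, B) = 2/(-3 + B*R)
(s(-10, -2)*a(9))*72 = ((2/(-3 - 2*(-10)))*9)*72 = ((2/(-3 + 20))*9)*72 = ((2/17)*9)*72 = (18/17)*72 = 1296/17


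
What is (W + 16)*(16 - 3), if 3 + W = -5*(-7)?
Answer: 624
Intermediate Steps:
W = 32 (W = -3 - 5*(-7) = -3 + 35 = 32)
(W + 16)*(16 - 3) = (32 + 16)*(16 - 3) = 48*13 = 624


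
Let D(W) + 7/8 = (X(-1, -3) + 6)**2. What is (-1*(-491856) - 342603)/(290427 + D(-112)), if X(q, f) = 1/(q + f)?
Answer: 2388048/4647347 ≈ 0.51385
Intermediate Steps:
X(q, f) = 1/(f + q)
D(W) = 515/16 (D(W) = -7/8 + (1/(-3 - 1) + 6)**2 = -7/8 + (1/(-4) + 6)**2 = -7/8 + (-1/4 + 6)**2 = -7/8 + (23/4)**2 = -7/8 + 529/16 = 515/16)
(-1*(-491856) - 342603)/(290427 + D(-112)) = (-1*(-491856) - 342603)/(290427 + 515/16) = (491856 - 342603)/(4647347/16) = 149253*(16/4647347) = 2388048/4647347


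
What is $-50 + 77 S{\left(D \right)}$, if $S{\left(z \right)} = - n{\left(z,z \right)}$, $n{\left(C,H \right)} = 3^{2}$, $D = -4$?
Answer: $-743$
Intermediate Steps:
$n{\left(C,H \right)} = 9$
$S{\left(z \right)} = -9$ ($S{\left(z \right)} = \left(-1\right) 9 = -9$)
$-50 + 77 S{\left(D \right)} = -50 + 77 \left(-9\right) = -50 - 693 = -743$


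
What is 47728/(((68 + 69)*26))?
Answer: 23864/1781 ≈ 13.399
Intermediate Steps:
47728/(((68 + 69)*26)) = 47728/((137*26)) = 47728/3562 = 47728*(1/3562) = 23864/1781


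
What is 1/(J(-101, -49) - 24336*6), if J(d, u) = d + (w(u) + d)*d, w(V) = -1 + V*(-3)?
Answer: -1/150662 ≈ -6.6374e-6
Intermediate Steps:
w(V) = -1 - 3*V
J(d, u) = d + d*(-1 + d - 3*u) (J(d, u) = d + ((-1 - 3*u) + d)*d = d + (-1 + d - 3*u)*d = d + d*(-1 + d - 3*u))
1/(J(-101, -49) - 24336*6) = 1/(-101*(-101 - 3*(-49)) - 24336*6) = 1/(-101*(-101 + 147) - 146016) = 1/(-101*46 - 146016) = 1/(-4646 - 146016) = 1/(-150662) = -1/150662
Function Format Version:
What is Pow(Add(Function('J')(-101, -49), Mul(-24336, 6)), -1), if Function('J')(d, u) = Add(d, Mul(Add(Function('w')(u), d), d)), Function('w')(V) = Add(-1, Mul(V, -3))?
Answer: Rational(-1, 150662) ≈ -6.6374e-6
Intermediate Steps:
Function('w')(V) = Add(-1, Mul(-3, V))
Function('J')(d, u) = Add(d, Mul(d, Add(-1, d, Mul(-3, u)))) (Function('J')(d, u) = Add(d, Mul(Add(Add(-1, Mul(-3, u)), d), d)) = Add(d, Mul(Add(-1, d, Mul(-3, u)), d)) = Add(d, Mul(d, Add(-1, d, Mul(-3, u)))))
Pow(Add(Function('J')(-101, -49), Mul(-24336, 6)), -1) = Pow(Add(Mul(-101, Add(-101, Mul(-3, -49))), Mul(-24336, 6)), -1) = Pow(Add(Mul(-101, Add(-101, 147)), -146016), -1) = Pow(Add(Mul(-101, 46), -146016), -1) = Pow(Add(-4646, -146016), -1) = Pow(-150662, -1) = Rational(-1, 150662)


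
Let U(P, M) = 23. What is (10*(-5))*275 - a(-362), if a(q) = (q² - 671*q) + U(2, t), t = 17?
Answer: -387719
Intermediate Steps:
a(q) = 23 + q² - 671*q (a(q) = (q² - 671*q) + 23 = 23 + q² - 671*q)
(10*(-5))*275 - a(-362) = (10*(-5))*275 - (23 + (-362)² - 671*(-362)) = -50*275 - (23 + 131044 + 242902) = -13750 - 1*373969 = -13750 - 373969 = -387719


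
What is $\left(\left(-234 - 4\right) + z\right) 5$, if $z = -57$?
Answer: $-1475$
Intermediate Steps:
$\left(\left(-234 - 4\right) + z\right) 5 = \left(\left(-234 - 4\right) - 57\right) 5 = \left(-238 - 57\right) 5 = \left(-295\right) 5 = -1475$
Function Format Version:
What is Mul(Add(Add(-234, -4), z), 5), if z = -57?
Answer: -1475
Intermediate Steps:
Mul(Add(Add(-234, -4), z), 5) = Mul(Add(Add(-234, -4), -57), 5) = Mul(Add(-238, -57), 5) = Mul(-295, 5) = -1475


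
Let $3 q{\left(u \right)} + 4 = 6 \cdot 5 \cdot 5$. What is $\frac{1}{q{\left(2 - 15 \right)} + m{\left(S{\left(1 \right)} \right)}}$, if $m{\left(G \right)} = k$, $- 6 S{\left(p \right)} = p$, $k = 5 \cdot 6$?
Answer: $\frac{3}{236} \approx 0.012712$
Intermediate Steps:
$q{\left(u \right)} = \frac{146}{3}$ ($q{\left(u \right)} = - \frac{4}{3} + \frac{6 \cdot 5 \cdot 5}{3} = - \frac{4}{3} + \frac{30 \cdot 5}{3} = - \frac{4}{3} + \frac{1}{3} \cdot 150 = - \frac{4}{3} + 50 = \frac{146}{3}$)
$k = 30$
$S{\left(p \right)} = - \frac{p}{6}$
$m{\left(G \right)} = 30$
$\frac{1}{q{\left(2 - 15 \right)} + m{\left(S{\left(1 \right)} \right)}} = \frac{1}{\frac{146}{3} + 30} = \frac{1}{\frac{236}{3}} = \frac{3}{236}$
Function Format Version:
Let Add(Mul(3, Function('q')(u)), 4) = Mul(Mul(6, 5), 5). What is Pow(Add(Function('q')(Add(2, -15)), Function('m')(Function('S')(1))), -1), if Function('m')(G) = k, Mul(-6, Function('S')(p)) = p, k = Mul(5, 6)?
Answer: Rational(3, 236) ≈ 0.012712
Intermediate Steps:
Function('q')(u) = Rational(146, 3) (Function('q')(u) = Add(Rational(-4, 3), Mul(Rational(1, 3), Mul(Mul(6, 5), 5))) = Add(Rational(-4, 3), Mul(Rational(1, 3), Mul(30, 5))) = Add(Rational(-4, 3), Mul(Rational(1, 3), 150)) = Add(Rational(-4, 3), 50) = Rational(146, 3))
k = 30
Function('S')(p) = Mul(Rational(-1, 6), p)
Function('m')(G) = 30
Pow(Add(Function('q')(Add(2, -15)), Function('m')(Function('S')(1))), -1) = Pow(Add(Rational(146, 3), 30), -1) = Pow(Rational(236, 3), -1) = Rational(3, 236)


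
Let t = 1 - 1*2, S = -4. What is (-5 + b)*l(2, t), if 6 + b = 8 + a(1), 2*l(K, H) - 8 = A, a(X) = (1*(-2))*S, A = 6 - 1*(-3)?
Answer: 85/2 ≈ 42.500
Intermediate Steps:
A = 9 (A = 6 + 3 = 9)
a(X) = 8 (a(X) = (1*(-2))*(-4) = -2*(-4) = 8)
t = -1 (t = 1 - 2 = -1)
l(K, H) = 17/2 (l(K, H) = 4 + (½)*9 = 4 + 9/2 = 17/2)
b = 10 (b = -6 + (8 + 8) = -6 + 16 = 10)
(-5 + b)*l(2, t) = (-5 + 10)*(17/2) = 5*(17/2) = 85/2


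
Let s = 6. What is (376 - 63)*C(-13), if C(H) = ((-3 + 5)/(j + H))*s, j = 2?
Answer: -3756/11 ≈ -341.45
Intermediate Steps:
C(H) = 12/(2 + H) (C(H) = ((-3 + 5)/(2 + H))*6 = (2/(2 + H))*6 = 12/(2 + H))
(376 - 63)*C(-13) = (376 - 63)*(12/(2 - 13)) = 313*(12/(-11)) = 313*(12*(-1/11)) = 313*(-12/11) = -3756/11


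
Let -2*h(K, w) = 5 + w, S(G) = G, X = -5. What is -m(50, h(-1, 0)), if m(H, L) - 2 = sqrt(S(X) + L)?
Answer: -2 - I*sqrt(30)/2 ≈ -2.0 - 2.7386*I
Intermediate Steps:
h(K, w) = -5/2 - w/2 (h(K, w) = -(5 + w)/2 = -5/2 - w/2)
m(H, L) = 2 + sqrt(-5 + L)
-m(50, h(-1, 0)) = -(2 + sqrt(-5 + (-5/2 - 1/2*0))) = -(2 + sqrt(-5 + (-5/2 + 0))) = -(2 + sqrt(-5 - 5/2)) = -(2 + sqrt(-15/2)) = -(2 + I*sqrt(30)/2) = -2 - I*sqrt(30)/2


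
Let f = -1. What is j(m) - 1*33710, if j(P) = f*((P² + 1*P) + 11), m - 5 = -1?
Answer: -33741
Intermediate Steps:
m = 4 (m = 5 - 1 = 4)
j(P) = -11 - P - P² (j(P) = -((P² + 1*P) + 11) = -((P² + P) + 11) = -((P + P²) + 11) = -(11 + P + P²) = -11 - P - P²)
j(m) - 1*33710 = (-11 - 1*4 - 1*4²) - 1*33710 = (-11 - 4 - 1*16) - 33710 = (-11 - 4 - 16) - 33710 = -31 - 33710 = -33741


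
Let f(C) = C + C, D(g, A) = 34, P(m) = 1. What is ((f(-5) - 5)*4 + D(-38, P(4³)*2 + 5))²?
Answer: 676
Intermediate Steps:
f(C) = 2*C
((f(-5) - 5)*4 + D(-38, P(4³)*2 + 5))² = ((2*(-5) - 5)*4 + 34)² = ((-10 - 5)*4 + 34)² = (-15*4 + 34)² = (-60 + 34)² = (-26)² = 676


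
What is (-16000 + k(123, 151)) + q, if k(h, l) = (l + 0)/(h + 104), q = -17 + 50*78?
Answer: -2750408/227 ≈ -12116.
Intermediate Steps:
q = 3883 (q = -17 + 3900 = 3883)
k(h, l) = l/(104 + h)
(-16000 + k(123, 151)) + q = (-16000 + 151/(104 + 123)) + 3883 = (-16000 + 151/227) + 3883 = -3631849/227 + 3883 = -2750408/227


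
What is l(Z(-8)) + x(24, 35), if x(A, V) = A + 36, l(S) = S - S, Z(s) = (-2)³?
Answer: 60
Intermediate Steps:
Z(s) = -8
l(S) = 0
x(A, V) = 36 + A
l(Z(-8)) + x(24, 35) = 0 + (36 + 24) = 0 + 60 = 60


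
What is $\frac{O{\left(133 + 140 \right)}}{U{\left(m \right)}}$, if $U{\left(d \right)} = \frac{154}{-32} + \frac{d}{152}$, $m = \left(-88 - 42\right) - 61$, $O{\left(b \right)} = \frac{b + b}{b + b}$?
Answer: $- \frac{304}{1845} \approx -0.16477$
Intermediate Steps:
$O{\left(b \right)} = 1$ ($O{\left(b \right)} = \frac{2 b}{2 b} = 2 b \frac{1}{2 b} = 1$)
$m = -191$ ($m = -130 - 61 = -191$)
$U{\left(d \right)} = - \frac{77}{16} + \frac{d}{152}$ ($U{\left(d \right)} = 154 \left(- \frac{1}{32}\right) + d \frac{1}{152} = - \frac{77}{16} + \frac{d}{152}$)
$\frac{O{\left(133 + 140 \right)}}{U{\left(m \right)}} = 1 \frac{1}{- \frac{77}{16} + \frac{1}{152} \left(-191\right)} = 1 \frac{1}{- \frac{77}{16} - \frac{191}{152}} = 1 \frac{1}{- \frac{1845}{304}} = 1 \left(- \frac{304}{1845}\right) = - \frac{304}{1845}$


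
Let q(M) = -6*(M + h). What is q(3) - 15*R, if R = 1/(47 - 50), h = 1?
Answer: -19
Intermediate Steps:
q(M) = -6 - 6*M (q(M) = -6*(M + 1) = -6*(1 + M) = -6 - 6*M)
R = -1/3 (R = 1/(-3) = -1/3 ≈ -0.33333)
q(3) - 15*R = (-6 - 6*3) - 15*(-1/3) = (-6 - 18) + 5 = -24 + 5 = -19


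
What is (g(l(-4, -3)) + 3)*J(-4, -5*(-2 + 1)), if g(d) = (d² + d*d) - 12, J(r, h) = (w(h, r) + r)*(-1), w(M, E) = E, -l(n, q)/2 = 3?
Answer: 504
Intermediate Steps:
l(n, q) = -6 (l(n, q) = -2*3 = -6)
J(r, h) = -2*r (J(r, h) = (r + r)*(-1) = (2*r)*(-1) = -2*r)
g(d) = -12 + 2*d² (g(d) = (d² + d²) - 12 = 2*d² - 12 = -12 + 2*d²)
(g(l(-4, -3)) + 3)*J(-4, -5*(-2 + 1)) = ((-12 + 2*(-6)²) + 3)*(-2*(-4)) = ((-12 + 2*36) + 3)*8 = ((-12 + 72) + 3)*8 = (60 + 3)*8 = 63*8 = 504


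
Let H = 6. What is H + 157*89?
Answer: 13979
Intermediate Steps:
H + 157*89 = 6 + 157*89 = 6 + 13973 = 13979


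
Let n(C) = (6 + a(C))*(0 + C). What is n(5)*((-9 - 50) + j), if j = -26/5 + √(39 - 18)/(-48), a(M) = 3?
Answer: -2889 - 15*√21/16 ≈ -2893.3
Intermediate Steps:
j = -26/5 - √21/48 (j = -26*⅕ + √21*(-1/48) = -26/5 - √21/48 ≈ -5.2955)
n(C) = 9*C (n(C) = (6 + 3)*(0 + C) = 9*C)
n(5)*((-9 - 50) + j) = (9*5)*((-9 - 50) + (-26/5 - √21/48)) = 45*(-59 + (-26/5 - √21/48)) = 45*(-321/5 - √21/48) = -2889 - 15*√21/16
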